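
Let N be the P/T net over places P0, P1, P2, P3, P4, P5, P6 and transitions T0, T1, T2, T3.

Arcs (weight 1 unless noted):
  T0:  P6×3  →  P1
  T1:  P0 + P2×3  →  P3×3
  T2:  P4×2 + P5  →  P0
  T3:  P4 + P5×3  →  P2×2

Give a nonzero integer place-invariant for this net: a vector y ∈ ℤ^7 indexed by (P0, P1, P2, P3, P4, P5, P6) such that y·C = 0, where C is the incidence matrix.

y = (P0:12, P1:0, P2:3, P3:7, P4:6, P5:0, P6:0)

Incidence matrix C (rows=places, cols=transitions):
       T0   T1   T2   T3
   P0   0   -1    1    0
   P1   1    0    0    0
   P2   0   -3    0    2
   P3   0    3    0    0
   P4   0    0   -2   -1
   P5   0    0   -1   -3
   P6  -3    0    0    0

Candidate y = [12, 0, 3, 7, 6, 0, 0]; check y·C column-wise:
  col T0: 12·0 + 0·1 + 3·0 + 7·0 + 6·0 + 0·-3 = 0
  col T1: 12·-1 + 3·-3 + 7·3 + 6·0 = 0
  col T2: 12·1 + 3·0 + 7·0 + 6·-2 + 0·-1 = 0
  col T3: 12·0 + 3·2 + 7·0 + 6·-1 + 0·-3 = 0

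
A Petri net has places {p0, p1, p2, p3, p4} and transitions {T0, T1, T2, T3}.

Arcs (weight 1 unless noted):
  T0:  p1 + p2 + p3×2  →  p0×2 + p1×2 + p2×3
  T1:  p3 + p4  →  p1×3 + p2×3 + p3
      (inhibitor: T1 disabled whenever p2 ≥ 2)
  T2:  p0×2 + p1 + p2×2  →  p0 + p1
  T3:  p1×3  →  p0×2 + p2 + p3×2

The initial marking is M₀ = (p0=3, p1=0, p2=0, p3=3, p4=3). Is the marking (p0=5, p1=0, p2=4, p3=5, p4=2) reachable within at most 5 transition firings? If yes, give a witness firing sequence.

step 1: fire T1:  (p0=3, p1=0, p2=0, p3=3, p4=3) → (p0=3, p1=3, p2=3, p3=3, p4=2)
step 2: fire T3:  (p0=3, p1=3, p2=3, p3=3, p4=2) → (p0=5, p1=0, p2=4, p3=5, p4=2)

YES — reachable via ⟨T1, T3⟩ (2 firings)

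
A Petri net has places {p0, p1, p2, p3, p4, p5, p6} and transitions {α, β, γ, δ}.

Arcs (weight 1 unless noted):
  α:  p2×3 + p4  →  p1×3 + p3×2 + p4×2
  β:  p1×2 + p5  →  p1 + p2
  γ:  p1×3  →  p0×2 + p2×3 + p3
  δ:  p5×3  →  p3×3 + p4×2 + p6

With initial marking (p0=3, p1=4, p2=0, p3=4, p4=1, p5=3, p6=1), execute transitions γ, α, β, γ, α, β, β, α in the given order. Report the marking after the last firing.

(p0=7, p1=4, p2=0, p3=12, p4=4, p5=0, p6=1)

step 1: fire γ:  (p0=3, p1=4, p2=0, p3=4, p4=1, p5=3, p6=1) → (p0=5, p1=1, p2=3, p3=5, p4=1, p5=3, p6=1)
step 2: fire α:  (p0=5, p1=1, p2=3, p3=5, p4=1, p5=3, p6=1) → (p0=5, p1=4, p2=0, p3=7, p4=2, p5=3, p6=1)
step 3: fire β:  (p0=5, p1=4, p2=0, p3=7, p4=2, p5=3, p6=1) → (p0=5, p1=3, p2=1, p3=7, p4=2, p5=2, p6=1)
step 4: fire γ:  (p0=5, p1=3, p2=1, p3=7, p4=2, p5=2, p6=1) → (p0=7, p1=0, p2=4, p3=8, p4=2, p5=2, p6=1)
step 5: fire α:  (p0=7, p1=0, p2=4, p3=8, p4=2, p5=2, p6=1) → (p0=7, p1=3, p2=1, p3=10, p4=3, p5=2, p6=1)
step 6: fire β:  (p0=7, p1=3, p2=1, p3=10, p4=3, p5=2, p6=1) → (p0=7, p1=2, p2=2, p3=10, p4=3, p5=1, p6=1)
step 7: fire β:  (p0=7, p1=2, p2=2, p3=10, p4=3, p5=1, p6=1) → (p0=7, p1=1, p2=3, p3=10, p4=3, p5=0, p6=1)
step 8: fire α:  (p0=7, p1=1, p2=3, p3=10, p4=3, p5=0, p6=1) → (p0=7, p1=4, p2=0, p3=12, p4=4, p5=0, p6=1)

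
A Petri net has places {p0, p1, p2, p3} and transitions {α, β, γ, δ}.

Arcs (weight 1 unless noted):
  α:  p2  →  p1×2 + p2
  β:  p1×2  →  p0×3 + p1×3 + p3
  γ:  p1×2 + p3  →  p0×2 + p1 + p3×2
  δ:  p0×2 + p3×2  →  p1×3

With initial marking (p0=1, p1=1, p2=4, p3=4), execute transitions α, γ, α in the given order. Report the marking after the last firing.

(p0=3, p1=4, p2=4, p3=5)

step 1: fire α:  (p0=1, p1=1, p2=4, p3=4) → (p0=1, p1=3, p2=4, p3=4)
step 2: fire γ:  (p0=1, p1=3, p2=4, p3=4) → (p0=3, p1=2, p2=4, p3=5)
step 3: fire α:  (p0=3, p1=2, p2=4, p3=5) → (p0=3, p1=4, p2=4, p3=5)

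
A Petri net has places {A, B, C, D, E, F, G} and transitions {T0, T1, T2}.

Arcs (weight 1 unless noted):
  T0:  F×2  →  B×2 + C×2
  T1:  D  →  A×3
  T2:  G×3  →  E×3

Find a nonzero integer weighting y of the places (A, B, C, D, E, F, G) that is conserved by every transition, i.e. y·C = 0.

Incidence matrix C (rows=places, cols=transitions):
       T0   T1   T2
    A   0    3    0
    B   2    0    0
    C   2    0    0
    D   0   -1    0
    E   0    0    3
    F  -2    0    0
    G   0    0   -3

Candidate y = [0, 1, -1, 0, 0, 0, 0]; check y·C column-wise:
  col T0: 1·2 + -1·2 + 0·-2 = 0
  col T1: 0·3 + 1·0 + -1·0 + 0·-1 = 0
  col T2: 1·0 + -1·0 + 0·3 + 0·-3 = 0

y = (A:0, B:1, C:-1, D:0, E:0, F:0, G:0)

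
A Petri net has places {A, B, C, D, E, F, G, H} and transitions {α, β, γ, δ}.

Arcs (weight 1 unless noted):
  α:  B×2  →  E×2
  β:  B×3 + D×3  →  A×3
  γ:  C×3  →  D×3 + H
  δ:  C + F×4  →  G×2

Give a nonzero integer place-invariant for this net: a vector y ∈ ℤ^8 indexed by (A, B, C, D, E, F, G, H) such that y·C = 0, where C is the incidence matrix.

y = (A:1, B:1, C:0, D:0, E:1, F:0, G:0, H:0)

Incidence matrix C (rows=places, cols=transitions):
        α    β    γ    δ
    A   0    3    0    0
    B  -2   -3    0    0
    C   0    0   -3   -1
    D   0   -3    3    0
    E   2    0    0    0
    F   0    0    0   -4
    G   0    0    0    2
    H   0    0    1    0

Candidate y = [1, 1, 0, 0, 1, 0, 0, 0]; check y·C column-wise:
  col α: 1·0 + 1·-2 + 1·2 = 0
  col β: 1·3 + 1·-3 + 0·-3 + 1·0 = 0
  col γ: 1·0 + 1·0 + 0·-3 + 0·3 + 1·0 + 0·1 = 0
  col δ: 1·0 + 1·0 + 0·-1 + 1·0 + 0·-4 + 0·2 = 0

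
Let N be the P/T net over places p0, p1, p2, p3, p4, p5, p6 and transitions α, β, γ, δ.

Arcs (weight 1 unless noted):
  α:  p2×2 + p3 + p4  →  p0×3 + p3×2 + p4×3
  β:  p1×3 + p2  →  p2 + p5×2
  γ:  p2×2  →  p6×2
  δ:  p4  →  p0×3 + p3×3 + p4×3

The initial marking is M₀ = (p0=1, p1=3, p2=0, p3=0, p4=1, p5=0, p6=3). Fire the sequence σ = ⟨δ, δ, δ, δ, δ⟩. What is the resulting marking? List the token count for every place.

step 1: fire δ:  (p0=1, p1=3, p2=0, p3=0, p4=1, p5=0, p6=3) → (p0=4, p1=3, p2=0, p3=3, p4=3, p5=0, p6=3)
step 2: fire δ:  (p0=4, p1=3, p2=0, p3=3, p4=3, p5=0, p6=3) → (p0=7, p1=3, p2=0, p3=6, p4=5, p5=0, p6=3)
step 3: fire δ:  (p0=7, p1=3, p2=0, p3=6, p4=5, p5=0, p6=3) → (p0=10, p1=3, p2=0, p3=9, p4=7, p5=0, p6=3)
step 4: fire δ:  (p0=10, p1=3, p2=0, p3=9, p4=7, p5=0, p6=3) → (p0=13, p1=3, p2=0, p3=12, p4=9, p5=0, p6=3)
step 5: fire δ:  (p0=13, p1=3, p2=0, p3=12, p4=9, p5=0, p6=3) → (p0=16, p1=3, p2=0, p3=15, p4=11, p5=0, p6=3)

(p0=16, p1=3, p2=0, p3=15, p4=11, p5=0, p6=3)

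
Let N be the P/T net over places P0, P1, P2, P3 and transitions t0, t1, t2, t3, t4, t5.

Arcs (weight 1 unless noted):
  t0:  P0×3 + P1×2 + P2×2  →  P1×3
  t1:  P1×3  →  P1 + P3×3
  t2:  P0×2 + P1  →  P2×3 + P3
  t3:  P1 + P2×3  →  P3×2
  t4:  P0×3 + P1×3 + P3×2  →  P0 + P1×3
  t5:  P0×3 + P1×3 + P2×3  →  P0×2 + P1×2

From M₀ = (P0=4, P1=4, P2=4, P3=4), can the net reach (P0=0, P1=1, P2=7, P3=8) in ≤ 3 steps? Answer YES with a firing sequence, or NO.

step 1: fire t2:  (P0=4, P1=4, P2=4, P3=4) → (P0=2, P1=3, P2=7, P3=5)
step 2: fire t2:  (P0=2, P1=3, P2=7, P3=5) → (P0=0, P1=2, P2=10, P3=6)
step 3: fire t3:  (P0=0, P1=2, P2=10, P3=6) → (P0=0, P1=1, P2=7, P3=8)

YES — reachable via ⟨t2, t2, t3⟩ (3 firings)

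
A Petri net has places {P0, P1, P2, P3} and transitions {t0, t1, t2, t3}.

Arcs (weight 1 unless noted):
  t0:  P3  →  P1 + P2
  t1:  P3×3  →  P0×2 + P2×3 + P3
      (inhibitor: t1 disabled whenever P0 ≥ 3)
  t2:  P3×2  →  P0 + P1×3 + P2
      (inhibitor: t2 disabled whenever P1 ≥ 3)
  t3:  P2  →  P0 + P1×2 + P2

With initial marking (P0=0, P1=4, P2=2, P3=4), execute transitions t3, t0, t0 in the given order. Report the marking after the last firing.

(P0=1, P1=8, P2=4, P3=2)

step 1: fire t3:  (P0=0, P1=4, P2=2, P3=4) → (P0=1, P1=6, P2=2, P3=4)
step 2: fire t0:  (P0=1, P1=6, P2=2, P3=4) → (P0=1, P1=7, P2=3, P3=3)
step 3: fire t0:  (P0=1, P1=7, P2=3, P3=3) → (P0=1, P1=8, P2=4, P3=2)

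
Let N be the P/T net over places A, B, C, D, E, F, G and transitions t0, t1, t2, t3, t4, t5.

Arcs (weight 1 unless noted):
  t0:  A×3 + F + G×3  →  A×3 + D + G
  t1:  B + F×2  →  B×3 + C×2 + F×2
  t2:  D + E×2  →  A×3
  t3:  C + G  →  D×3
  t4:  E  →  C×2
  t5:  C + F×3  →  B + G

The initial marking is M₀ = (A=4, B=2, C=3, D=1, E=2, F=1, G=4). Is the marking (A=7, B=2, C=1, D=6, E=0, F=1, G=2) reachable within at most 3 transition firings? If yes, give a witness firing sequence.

YES — reachable via ⟨t2, t3, t3⟩ (3 firings)

step 1: fire t2:  (A=4, B=2, C=3, D=1, E=2, F=1, G=4) → (A=7, B=2, C=3, D=0, E=0, F=1, G=4)
step 2: fire t3:  (A=7, B=2, C=3, D=0, E=0, F=1, G=4) → (A=7, B=2, C=2, D=3, E=0, F=1, G=3)
step 3: fire t3:  (A=7, B=2, C=2, D=3, E=0, F=1, G=3) → (A=7, B=2, C=1, D=6, E=0, F=1, G=2)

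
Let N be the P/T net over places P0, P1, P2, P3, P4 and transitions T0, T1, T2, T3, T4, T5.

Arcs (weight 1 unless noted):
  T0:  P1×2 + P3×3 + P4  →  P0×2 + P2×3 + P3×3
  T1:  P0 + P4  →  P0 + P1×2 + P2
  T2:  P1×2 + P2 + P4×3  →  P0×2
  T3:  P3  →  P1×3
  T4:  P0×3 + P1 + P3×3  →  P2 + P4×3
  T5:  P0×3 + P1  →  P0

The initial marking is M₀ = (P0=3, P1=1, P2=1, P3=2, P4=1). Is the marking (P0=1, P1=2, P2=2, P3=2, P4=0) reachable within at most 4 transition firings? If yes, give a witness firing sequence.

step 1: fire T1:  (P0=3, P1=1, P2=1, P3=2, P4=1) → (P0=3, P1=3, P2=2, P3=2, P4=0)
step 2: fire T5:  (P0=3, P1=3, P2=2, P3=2, P4=0) → (P0=1, P1=2, P2=2, P3=2, P4=0)

YES — reachable via ⟨T1, T5⟩ (2 firings)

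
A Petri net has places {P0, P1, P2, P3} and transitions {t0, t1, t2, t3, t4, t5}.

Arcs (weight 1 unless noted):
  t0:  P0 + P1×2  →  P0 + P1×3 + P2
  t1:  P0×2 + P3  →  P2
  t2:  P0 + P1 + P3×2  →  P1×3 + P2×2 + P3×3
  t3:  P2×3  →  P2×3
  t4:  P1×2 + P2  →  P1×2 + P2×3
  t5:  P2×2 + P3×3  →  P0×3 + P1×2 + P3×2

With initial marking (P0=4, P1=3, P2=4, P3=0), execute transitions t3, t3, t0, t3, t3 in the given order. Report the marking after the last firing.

step 1: fire t3:  (P0=4, P1=3, P2=4, P3=0) → (P0=4, P1=3, P2=4, P3=0)
step 2: fire t3:  (P0=4, P1=3, P2=4, P3=0) → (P0=4, P1=3, P2=4, P3=0)
step 3: fire t0:  (P0=4, P1=3, P2=4, P3=0) → (P0=4, P1=4, P2=5, P3=0)
step 4: fire t3:  (P0=4, P1=4, P2=5, P3=0) → (P0=4, P1=4, P2=5, P3=0)
step 5: fire t3:  (P0=4, P1=4, P2=5, P3=0) → (P0=4, P1=4, P2=5, P3=0)

(P0=4, P1=4, P2=5, P3=0)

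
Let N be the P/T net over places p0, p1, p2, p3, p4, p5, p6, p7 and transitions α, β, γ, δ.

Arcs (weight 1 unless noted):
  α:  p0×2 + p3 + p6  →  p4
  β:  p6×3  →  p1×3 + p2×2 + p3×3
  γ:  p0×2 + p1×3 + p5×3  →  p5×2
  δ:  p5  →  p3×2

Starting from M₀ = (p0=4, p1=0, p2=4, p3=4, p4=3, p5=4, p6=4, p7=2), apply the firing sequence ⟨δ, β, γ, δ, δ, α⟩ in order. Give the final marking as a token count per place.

(p0=0, p1=0, p2=6, p3=12, p4=4, p5=0, p6=0, p7=2)

step 1: fire δ:  (p0=4, p1=0, p2=4, p3=4, p4=3, p5=4, p6=4, p7=2) → (p0=4, p1=0, p2=4, p3=6, p4=3, p5=3, p6=4, p7=2)
step 2: fire β:  (p0=4, p1=0, p2=4, p3=6, p4=3, p5=3, p6=4, p7=2) → (p0=4, p1=3, p2=6, p3=9, p4=3, p5=3, p6=1, p7=2)
step 3: fire γ:  (p0=4, p1=3, p2=6, p3=9, p4=3, p5=3, p6=1, p7=2) → (p0=2, p1=0, p2=6, p3=9, p4=3, p5=2, p6=1, p7=2)
step 4: fire δ:  (p0=2, p1=0, p2=6, p3=9, p4=3, p5=2, p6=1, p7=2) → (p0=2, p1=0, p2=6, p3=11, p4=3, p5=1, p6=1, p7=2)
step 5: fire δ:  (p0=2, p1=0, p2=6, p3=11, p4=3, p5=1, p6=1, p7=2) → (p0=2, p1=0, p2=6, p3=13, p4=3, p5=0, p6=1, p7=2)
step 6: fire α:  (p0=2, p1=0, p2=6, p3=13, p4=3, p5=0, p6=1, p7=2) → (p0=0, p1=0, p2=6, p3=12, p4=4, p5=0, p6=0, p7=2)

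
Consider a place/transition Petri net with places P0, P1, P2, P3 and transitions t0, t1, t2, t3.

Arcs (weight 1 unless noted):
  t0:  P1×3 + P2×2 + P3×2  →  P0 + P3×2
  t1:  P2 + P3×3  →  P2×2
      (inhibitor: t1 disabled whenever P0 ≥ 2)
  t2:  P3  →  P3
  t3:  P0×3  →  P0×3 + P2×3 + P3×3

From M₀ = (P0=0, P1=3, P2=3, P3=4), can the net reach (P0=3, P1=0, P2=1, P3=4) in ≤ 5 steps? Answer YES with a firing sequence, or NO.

depth 0: 1 marking
depth 1: 3 markings reached so far
depth 2: 4 markings reached so far
depth 3: 4 markings reached so far
(frontier empty at depth 3; search complete)
target is not among the 4 markings reachable within 5 steps

NO — not reachable within 5 firings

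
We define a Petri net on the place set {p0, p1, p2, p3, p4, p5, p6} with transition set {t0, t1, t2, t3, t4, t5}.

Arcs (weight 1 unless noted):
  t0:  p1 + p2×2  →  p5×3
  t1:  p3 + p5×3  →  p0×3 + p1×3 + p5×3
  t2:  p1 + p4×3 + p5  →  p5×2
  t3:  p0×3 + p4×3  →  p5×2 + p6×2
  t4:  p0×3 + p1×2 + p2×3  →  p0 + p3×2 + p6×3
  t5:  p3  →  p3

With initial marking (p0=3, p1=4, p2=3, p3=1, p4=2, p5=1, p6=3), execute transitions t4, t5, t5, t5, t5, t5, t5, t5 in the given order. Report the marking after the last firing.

(p0=1, p1=2, p2=0, p3=3, p4=2, p5=1, p6=6)

step 1: fire t4:  (p0=3, p1=4, p2=3, p3=1, p4=2, p5=1, p6=3) → (p0=1, p1=2, p2=0, p3=3, p4=2, p5=1, p6=6)
step 2: fire t5:  (p0=1, p1=2, p2=0, p3=3, p4=2, p5=1, p6=6) → (p0=1, p1=2, p2=0, p3=3, p4=2, p5=1, p6=6)
step 3: fire t5:  (p0=1, p1=2, p2=0, p3=3, p4=2, p5=1, p6=6) → (p0=1, p1=2, p2=0, p3=3, p4=2, p5=1, p6=6)
step 4: fire t5:  (p0=1, p1=2, p2=0, p3=3, p4=2, p5=1, p6=6) → (p0=1, p1=2, p2=0, p3=3, p4=2, p5=1, p6=6)
step 5: fire t5:  (p0=1, p1=2, p2=0, p3=3, p4=2, p5=1, p6=6) → (p0=1, p1=2, p2=0, p3=3, p4=2, p5=1, p6=6)
step 6: fire t5:  (p0=1, p1=2, p2=0, p3=3, p4=2, p5=1, p6=6) → (p0=1, p1=2, p2=0, p3=3, p4=2, p5=1, p6=6)
step 7: fire t5:  (p0=1, p1=2, p2=0, p3=3, p4=2, p5=1, p6=6) → (p0=1, p1=2, p2=0, p3=3, p4=2, p5=1, p6=6)
step 8: fire t5:  (p0=1, p1=2, p2=0, p3=3, p4=2, p5=1, p6=6) → (p0=1, p1=2, p2=0, p3=3, p4=2, p5=1, p6=6)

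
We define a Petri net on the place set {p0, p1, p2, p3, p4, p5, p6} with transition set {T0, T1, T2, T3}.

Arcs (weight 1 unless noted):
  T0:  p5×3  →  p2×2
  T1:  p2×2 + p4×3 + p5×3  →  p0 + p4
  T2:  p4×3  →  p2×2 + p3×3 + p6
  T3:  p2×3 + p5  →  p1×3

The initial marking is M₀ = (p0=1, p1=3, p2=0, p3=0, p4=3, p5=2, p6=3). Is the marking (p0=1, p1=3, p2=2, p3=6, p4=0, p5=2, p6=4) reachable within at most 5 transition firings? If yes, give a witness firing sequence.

depth 0: 1 marking
depth 1: 2 markings reached so far
depth 2: 2 markings reached so far
(frontier empty at depth 2; search complete)
target is not among the 2 markings reachable within 5 steps

NO — not reachable within 5 firings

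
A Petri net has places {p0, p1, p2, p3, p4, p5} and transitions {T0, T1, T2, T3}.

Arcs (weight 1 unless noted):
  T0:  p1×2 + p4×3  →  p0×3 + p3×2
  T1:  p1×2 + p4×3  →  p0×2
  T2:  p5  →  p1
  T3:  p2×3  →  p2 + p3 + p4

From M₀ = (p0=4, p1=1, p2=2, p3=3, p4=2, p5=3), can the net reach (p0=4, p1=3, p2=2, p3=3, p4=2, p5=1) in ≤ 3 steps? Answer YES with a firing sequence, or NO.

YES — reachable via ⟨T2, T2⟩ (2 firings)

step 1: fire T2:  (p0=4, p1=1, p2=2, p3=3, p4=2, p5=3) → (p0=4, p1=2, p2=2, p3=3, p4=2, p5=2)
step 2: fire T2:  (p0=4, p1=2, p2=2, p3=3, p4=2, p5=2) → (p0=4, p1=3, p2=2, p3=3, p4=2, p5=1)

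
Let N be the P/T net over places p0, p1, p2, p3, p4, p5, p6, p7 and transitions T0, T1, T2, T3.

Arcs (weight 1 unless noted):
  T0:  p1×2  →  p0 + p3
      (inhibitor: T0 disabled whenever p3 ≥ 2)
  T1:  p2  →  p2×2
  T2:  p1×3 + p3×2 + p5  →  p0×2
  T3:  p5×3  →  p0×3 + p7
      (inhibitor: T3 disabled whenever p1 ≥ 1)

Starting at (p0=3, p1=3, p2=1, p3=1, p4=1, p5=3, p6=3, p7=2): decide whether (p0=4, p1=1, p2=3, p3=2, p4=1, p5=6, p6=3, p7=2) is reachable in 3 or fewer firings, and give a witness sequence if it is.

depth 0: 1 marking
depth 1: 3 markings reached so far
depth 2: 5 markings reached so far
depth 3: 7 markings reached so far
target is not among the 7 markings reachable within 3 steps

NO — not reachable within 3 firings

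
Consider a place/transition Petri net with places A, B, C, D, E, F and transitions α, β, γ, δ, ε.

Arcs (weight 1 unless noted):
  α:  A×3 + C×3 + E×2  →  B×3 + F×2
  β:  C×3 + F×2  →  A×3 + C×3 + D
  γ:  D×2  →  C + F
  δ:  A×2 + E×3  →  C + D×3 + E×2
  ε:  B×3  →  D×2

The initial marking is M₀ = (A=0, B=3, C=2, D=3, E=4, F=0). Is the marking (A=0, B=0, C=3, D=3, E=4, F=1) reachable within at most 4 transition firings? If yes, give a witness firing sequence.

step 1: fire γ:  (A=0, B=3, C=2, D=3, E=4, F=0) → (A=0, B=3, C=3, D=1, E=4, F=1)
step 2: fire ε:  (A=0, B=3, C=3, D=1, E=4, F=1) → (A=0, B=0, C=3, D=3, E=4, F=1)

YES — reachable via ⟨γ, ε⟩ (2 firings)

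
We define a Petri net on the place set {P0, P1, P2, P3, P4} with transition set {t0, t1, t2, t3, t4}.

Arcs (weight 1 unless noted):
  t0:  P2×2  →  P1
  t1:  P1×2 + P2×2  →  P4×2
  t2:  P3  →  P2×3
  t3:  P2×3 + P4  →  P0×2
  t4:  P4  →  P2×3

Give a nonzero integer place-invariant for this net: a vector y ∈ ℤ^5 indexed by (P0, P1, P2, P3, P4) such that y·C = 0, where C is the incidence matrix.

Incidence matrix C (rows=places, cols=transitions):
       t0   t1   t2   t3   t4
   P0   0    0    0    2    0
   P1   1   -2    0    0    0
   P2  -2   -2    3   -3    3
   P3   0    0   -1    0    0
   P4   0    2    0   -1   -1

Candidate y = [3, 2, 1, 3, 3]; check y·C column-wise:
  col t0: 3·0 + 2·1 + 1·-2 + 3·0 + 3·0 = 0
  col t1: 3·0 + 2·-2 + 1·-2 + 3·0 + 3·2 = 0
  col t2: 3·0 + 2·0 + 1·3 + 3·-1 + 3·0 = 0
  col t3: 3·2 + 2·0 + 1·-3 + 3·0 + 3·-1 = 0
  col t4: 3·0 + 2·0 + 1·3 + 3·0 + 3·-1 = 0

y = (P0:3, P1:2, P2:1, P3:3, P4:3)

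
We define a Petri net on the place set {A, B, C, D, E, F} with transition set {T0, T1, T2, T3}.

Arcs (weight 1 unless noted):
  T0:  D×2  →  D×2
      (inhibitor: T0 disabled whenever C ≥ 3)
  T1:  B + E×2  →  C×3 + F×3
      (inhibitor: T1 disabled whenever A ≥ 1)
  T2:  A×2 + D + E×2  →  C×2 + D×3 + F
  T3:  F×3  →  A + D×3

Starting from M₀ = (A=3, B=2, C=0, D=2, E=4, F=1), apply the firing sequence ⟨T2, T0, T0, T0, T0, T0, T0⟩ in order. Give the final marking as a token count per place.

(A=1, B=2, C=2, D=4, E=2, F=2)

step 1: fire T2:  (A=3, B=2, C=0, D=2, E=4, F=1) → (A=1, B=2, C=2, D=4, E=2, F=2)
step 2: fire T0:  (A=1, B=2, C=2, D=4, E=2, F=2) → (A=1, B=2, C=2, D=4, E=2, F=2)
step 3: fire T0:  (A=1, B=2, C=2, D=4, E=2, F=2) → (A=1, B=2, C=2, D=4, E=2, F=2)
step 4: fire T0:  (A=1, B=2, C=2, D=4, E=2, F=2) → (A=1, B=2, C=2, D=4, E=2, F=2)
step 5: fire T0:  (A=1, B=2, C=2, D=4, E=2, F=2) → (A=1, B=2, C=2, D=4, E=2, F=2)
step 6: fire T0:  (A=1, B=2, C=2, D=4, E=2, F=2) → (A=1, B=2, C=2, D=4, E=2, F=2)
step 7: fire T0:  (A=1, B=2, C=2, D=4, E=2, F=2) → (A=1, B=2, C=2, D=4, E=2, F=2)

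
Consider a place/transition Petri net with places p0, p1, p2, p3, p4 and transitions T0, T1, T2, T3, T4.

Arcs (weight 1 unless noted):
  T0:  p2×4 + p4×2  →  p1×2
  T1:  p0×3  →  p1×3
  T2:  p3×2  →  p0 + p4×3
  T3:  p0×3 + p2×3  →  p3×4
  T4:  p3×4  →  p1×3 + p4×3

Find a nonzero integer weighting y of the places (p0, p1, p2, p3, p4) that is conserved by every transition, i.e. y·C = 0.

y = (p0:3, p1:3, p2:1, p3:3, p4:1)

Incidence matrix C (rows=places, cols=transitions):
       T0   T1   T2   T3   T4
   p0   0   -3    1   -3    0
   p1   2    3    0    0    3
   p2  -4    0    0   -3    0
   p3   0    0   -2    4   -4
   p4  -2    0    3    0    3

Candidate y = [3, 3, 1, 3, 1]; check y·C column-wise:
  col T0: 3·0 + 3·2 + 1·-4 + 3·0 + 1·-2 = 0
  col T1: 3·-3 + 3·3 + 1·0 + 3·0 + 1·0 = 0
  col T2: 3·1 + 3·0 + 1·0 + 3·-2 + 1·3 = 0
  col T3: 3·-3 + 3·0 + 1·-3 + 3·4 + 1·0 = 0
  col T4: 3·0 + 3·3 + 1·0 + 3·-4 + 1·3 = 0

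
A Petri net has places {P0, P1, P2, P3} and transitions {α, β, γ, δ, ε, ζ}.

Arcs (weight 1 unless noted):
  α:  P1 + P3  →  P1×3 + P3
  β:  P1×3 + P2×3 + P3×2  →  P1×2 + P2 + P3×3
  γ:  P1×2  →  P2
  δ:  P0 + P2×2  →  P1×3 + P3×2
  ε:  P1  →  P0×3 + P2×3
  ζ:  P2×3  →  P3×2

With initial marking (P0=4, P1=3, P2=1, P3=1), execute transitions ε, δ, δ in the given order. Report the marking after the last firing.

step 1: fire ε:  (P0=4, P1=3, P2=1, P3=1) → (P0=7, P1=2, P2=4, P3=1)
step 2: fire δ:  (P0=7, P1=2, P2=4, P3=1) → (P0=6, P1=5, P2=2, P3=3)
step 3: fire δ:  (P0=6, P1=5, P2=2, P3=3) → (P0=5, P1=8, P2=0, P3=5)

(P0=5, P1=8, P2=0, P3=5)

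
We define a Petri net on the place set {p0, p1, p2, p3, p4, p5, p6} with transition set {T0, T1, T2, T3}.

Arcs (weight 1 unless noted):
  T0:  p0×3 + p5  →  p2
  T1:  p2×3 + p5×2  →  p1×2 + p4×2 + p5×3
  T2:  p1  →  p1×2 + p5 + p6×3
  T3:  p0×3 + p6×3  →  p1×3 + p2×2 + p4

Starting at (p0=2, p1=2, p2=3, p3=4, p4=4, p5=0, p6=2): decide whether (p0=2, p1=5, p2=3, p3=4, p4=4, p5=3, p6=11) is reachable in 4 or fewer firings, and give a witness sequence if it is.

step 1: fire T2:  (p0=2, p1=2, p2=3, p3=4, p4=4, p5=0, p6=2) → (p0=2, p1=3, p2=3, p3=4, p4=4, p5=1, p6=5)
step 2: fire T2:  (p0=2, p1=3, p2=3, p3=4, p4=4, p5=1, p6=5) → (p0=2, p1=4, p2=3, p3=4, p4=4, p5=2, p6=8)
step 3: fire T2:  (p0=2, p1=4, p2=3, p3=4, p4=4, p5=2, p6=8) → (p0=2, p1=5, p2=3, p3=4, p4=4, p5=3, p6=11)

YES — reachable via ⟨T2, T2, T2⟩ (3 firings)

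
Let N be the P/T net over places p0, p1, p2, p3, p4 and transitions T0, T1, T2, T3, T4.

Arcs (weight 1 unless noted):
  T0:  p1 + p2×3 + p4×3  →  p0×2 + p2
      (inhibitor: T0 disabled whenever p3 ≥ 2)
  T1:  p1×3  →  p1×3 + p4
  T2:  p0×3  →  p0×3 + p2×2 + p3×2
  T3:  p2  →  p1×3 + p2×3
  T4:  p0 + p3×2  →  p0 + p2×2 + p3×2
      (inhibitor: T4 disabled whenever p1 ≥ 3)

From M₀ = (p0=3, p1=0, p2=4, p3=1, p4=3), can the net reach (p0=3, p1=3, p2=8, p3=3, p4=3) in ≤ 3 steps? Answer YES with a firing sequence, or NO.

YES — reachable via ⟨T2, T3⟩ (2 firings)

step 1: fire T2:  (p0=3, p1=0, p2=4, p3=1, p4=3) → (p0=3, p1=0, p2=6, p3=3, p4=3)
step 2: fire T3:  (p0=3, p1=0, p2=6, p3=3, p4=3) → (p0=3, p1=3, p2=8, p3=3, p4=3)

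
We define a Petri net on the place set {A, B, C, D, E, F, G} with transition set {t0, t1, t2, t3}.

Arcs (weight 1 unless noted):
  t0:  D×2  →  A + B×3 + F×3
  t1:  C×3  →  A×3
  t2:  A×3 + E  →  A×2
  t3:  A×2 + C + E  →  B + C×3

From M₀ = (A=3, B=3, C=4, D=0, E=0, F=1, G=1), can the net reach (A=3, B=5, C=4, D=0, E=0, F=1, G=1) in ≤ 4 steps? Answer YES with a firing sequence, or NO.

NO — not reachable within 4 firings

depth 0: 1 marking
depth 1: 2 markings reached so far
depth 2: 2 markings reached so far
(frontier empty at depth 2; search complete)
target is not among the 2 markings reachable within 4 steps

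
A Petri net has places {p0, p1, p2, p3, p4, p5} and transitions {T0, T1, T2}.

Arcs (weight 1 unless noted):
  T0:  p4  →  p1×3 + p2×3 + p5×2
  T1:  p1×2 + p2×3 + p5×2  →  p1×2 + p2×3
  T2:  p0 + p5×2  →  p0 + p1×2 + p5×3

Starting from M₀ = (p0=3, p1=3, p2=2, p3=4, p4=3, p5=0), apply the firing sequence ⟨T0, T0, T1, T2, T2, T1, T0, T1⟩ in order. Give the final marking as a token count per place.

(p0=3, p1=16, p2=11, p3=4, p4=0, p5=2)

step 1: fire T0:  (p0=3, p1=3, p2=2, p3=4, p4=3, p5=0) → (p0=3, p1=6, p2=5, p3=4, p4=2, p5=2)
step 2: fire T0:  (p0=3, p1=6, p2=5, p3=4, p4=2, p5=2) → (p0=3, p1=9, p2=8, p3=4, p4=1, p5=4)
step 3: fire T1:  (p0=3, p1=9, p2=8, p3=4, p4=1, p5=4) → (p0=3, p1=9, p2=8, p3=4, p4=1, p5=2)
step 4: fire T2:  (p0=3, p1=9, p2=8, p3=4, p4=1, p5=2) → (p0=3, p1=11, p2=8, p3=4, p4=1, p5=3)
step 5: fire T2:  (p0=3, p1=11, p2=8, p3=4, p4=1, p5=3) → (p0=3, p1=13, p2=8, p3=4, p4=1, p5=4)
step 6: fire T1:  (p0=3, p1=13, p2=8, p3=4, p4=1, p5=4) → (p0=3, p1=13, p2=8, p3=4, p4=1, p5=2)
step 7: fire T0:  (p0=3, p1=13, p2=8, p3=4, p4=1, p5=2) → (p0=3, p1=16, p2=11, p3=4, p4=0, p5=4)
step 8: fire T1:  (p0=3, p1=16, p2=11, p3=4, p4=0, p5=4) → (p0=3, p1=16, p2=11, p3=4, p4=0, p5=2)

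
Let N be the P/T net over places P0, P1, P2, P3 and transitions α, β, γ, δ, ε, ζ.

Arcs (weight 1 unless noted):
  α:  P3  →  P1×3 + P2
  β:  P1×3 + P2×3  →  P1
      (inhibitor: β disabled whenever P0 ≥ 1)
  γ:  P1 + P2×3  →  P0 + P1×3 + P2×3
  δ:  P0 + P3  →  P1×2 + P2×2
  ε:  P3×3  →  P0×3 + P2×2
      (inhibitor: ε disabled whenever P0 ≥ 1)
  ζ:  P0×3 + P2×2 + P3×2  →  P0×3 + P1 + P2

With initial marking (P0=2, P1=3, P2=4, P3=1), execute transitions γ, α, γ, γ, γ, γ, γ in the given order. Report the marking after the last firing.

(P0=8, P1=18, P2=5, P3=0)

step 1: fire γ:  (P0=2, P1=3, P2=4, P3=1) → (P0=3, P1=5, P2=4, P3=1)
step 2: fire α:  (P0=3, P1=5, P2=4, P3=1) → (P0=3, P1=8, P2=5, P3=0)
step 3: fire γ:  (P0=3, P1=8, P2=5, P3=0) → (P0=4, P1=10, P2=5, P3=0)
step 4: fire γ:  (P0=4, P1=10, P2=5, P3=0) → (P0=5, P1=12, P2=5, P3=0)
step 5: fire γ:  (P0=5, P1=12, P2=5, P3=0) → (P0=6, P1=14, P2=5, P3=0)
step 6: fire γ:  (P0=6, P1=14, P2=5, P3=0) → (P0=7, P1=16, P2=5, P3=0)
step 7: fire γ:  (P0=7, P1=16, P2=5, P3=0) → (P0=8, P1=18, P2=5, P3=0)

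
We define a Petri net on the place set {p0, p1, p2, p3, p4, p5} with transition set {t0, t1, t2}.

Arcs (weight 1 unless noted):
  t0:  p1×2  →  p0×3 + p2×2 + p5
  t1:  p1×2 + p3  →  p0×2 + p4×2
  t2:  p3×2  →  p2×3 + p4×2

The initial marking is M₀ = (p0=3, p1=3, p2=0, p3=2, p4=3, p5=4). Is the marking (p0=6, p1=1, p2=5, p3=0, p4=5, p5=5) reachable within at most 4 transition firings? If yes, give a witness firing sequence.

step 1: fire t0:  (p0=3, p1=3, p2=0, p3=2, p4=3, p5=4) → (p0=6, p1=1, p2=2, p3=2, p4=3, p5=5)
step 2: fire t2:  (p0=6, p1=1, p2=2, p3=2, p4=3, p5=5) → (p0=6, p1=1, p2=5, p3=0, p4=5, p5=5)

YES — reachable via ⟨t0, t2⟩ (2 firings)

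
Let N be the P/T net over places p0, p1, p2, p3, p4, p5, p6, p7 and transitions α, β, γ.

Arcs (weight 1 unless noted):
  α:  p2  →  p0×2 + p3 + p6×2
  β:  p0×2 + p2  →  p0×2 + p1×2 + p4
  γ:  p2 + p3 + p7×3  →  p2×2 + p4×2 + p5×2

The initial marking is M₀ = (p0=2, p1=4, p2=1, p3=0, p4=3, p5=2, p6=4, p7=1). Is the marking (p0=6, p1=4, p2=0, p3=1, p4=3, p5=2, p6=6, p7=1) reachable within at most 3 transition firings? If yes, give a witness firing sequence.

NO — not reachable within 3 firings

depth 0: 1 marking
depth 1: 3 markings reached so far
depth 2: 3 markings reached so far
(frontier empty at depth 2; search complete)
target is not among the 3 markings reachable within 3 steps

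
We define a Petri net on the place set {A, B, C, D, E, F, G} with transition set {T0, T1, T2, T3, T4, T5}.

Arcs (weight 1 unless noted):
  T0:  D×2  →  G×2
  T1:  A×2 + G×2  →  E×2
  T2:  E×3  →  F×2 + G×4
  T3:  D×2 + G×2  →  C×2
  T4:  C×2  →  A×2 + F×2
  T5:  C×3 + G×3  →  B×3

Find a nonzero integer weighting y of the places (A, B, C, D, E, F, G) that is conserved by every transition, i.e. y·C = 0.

y = (A:1, B:3, C:2, D:1, E:2, F:1, G:1)

Incidence matrix C (rows=places, cols=transitions):
       T0   T1   T2   T3   T4   T5
    A   0   -2    0    0    2    0
    B   0    0    0    0    0    3
    C   0    0    0    2   -2   -3
    D  -2    0    0   -2    0    0
    E   0    2   -3    0    0    0
    F   0    0    2    0    2    0
    G   2   -2    4   -2    0   -3

Candidate y = [1, 3, 2, 1, 2, 1, 1]; check y·C column-wise:
  col T0: 1·0 + 3·0 + 2·0 + 1·-2 + 2·0 + 1·0 + 1·2 = 0
  col T1: 1·-2 + 3·0 + 2·0 + 1·0 + 2·2 + 1·0 + 1·-2 = 0
  col T2: 1·0 + 3·0 + 2·0 + 1·0 + 2·-3 + 1·2 + 1·4 = 0
  col T3: 1·0 + 3·0 + 2·2 + 1·-2 + 2·0 + 1·0 + 1·-2 = 0
  col T4: 1·2 + 3·0 + 2·-2 + 1·0 + 2·0 + 1·2 + 1·0 = 0
  col T5: 1·0 + 3·3 + 2·-3 + 1·0 + 2·0 + 1·0 + 1·-3 = 0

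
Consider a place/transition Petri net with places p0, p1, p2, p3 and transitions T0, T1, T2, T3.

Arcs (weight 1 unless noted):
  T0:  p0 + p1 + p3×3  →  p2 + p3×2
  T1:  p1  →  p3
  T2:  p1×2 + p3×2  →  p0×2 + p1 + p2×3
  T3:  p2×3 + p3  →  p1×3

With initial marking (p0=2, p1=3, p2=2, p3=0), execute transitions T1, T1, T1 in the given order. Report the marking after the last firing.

(p0=2, p1=0, p2=2, p3=3)

step 1: fire T1:  (p0=2, p1=3, p2=2, p3=0) → (p0=2, p1=2, p2=2, p3=1)
step 2: fire T1:  (p0=2, p1=2, p2=2, p3=1) → (p0=2, p1=1, p2=2, p3=2)
step 3: fire T1:  (p0=2, p1=1, p2=2, p3=2) → (p0=2, p1=0, p2=2, p3=3)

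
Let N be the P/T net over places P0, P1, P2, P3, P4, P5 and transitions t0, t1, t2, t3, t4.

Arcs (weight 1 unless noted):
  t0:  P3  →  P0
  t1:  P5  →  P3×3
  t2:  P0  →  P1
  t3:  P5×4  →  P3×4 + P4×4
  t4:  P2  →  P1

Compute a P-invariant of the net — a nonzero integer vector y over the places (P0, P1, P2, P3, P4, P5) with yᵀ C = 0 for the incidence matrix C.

Incidence matrix C (rows=places, cols=transitions):
       t0   t1   t2   t3   t4
   P0   1    0   -1    0    0
   P1   0    0    1    0    1
   P2   0    0    0    0   -1
   P3  -1    3    0    4    0
   P4   0    0    0    4    0
   P5   0   -1    0   -4    0

Candidate y = [1, 1, 1, 1, 2, 3]; check y·C column-wise:
  col t0: 1·1 + 1·0 + 1·0 + 1·-1 + 2·0 + 3·0 = 0
  col t1: 1·0 + 1·0 + 1·0 + 1·3 + 2·0 + 3·-1 = 0
  col t2: 1·-1 + 1·1 + 1·0 + 1·0 + 2·0 + 3·0 = 0
  col t3: 1·0 + 1·0 + 1·0 + 1·4 + 2·4 + 3·-4 = 0
  col t4: 1·0 + 1·1 + 1·-1 + 1·0 + 2·0 + 3·0 = 0

y = (P0:1, P1:1, P2:1, P3:1, P4:2, P5:3)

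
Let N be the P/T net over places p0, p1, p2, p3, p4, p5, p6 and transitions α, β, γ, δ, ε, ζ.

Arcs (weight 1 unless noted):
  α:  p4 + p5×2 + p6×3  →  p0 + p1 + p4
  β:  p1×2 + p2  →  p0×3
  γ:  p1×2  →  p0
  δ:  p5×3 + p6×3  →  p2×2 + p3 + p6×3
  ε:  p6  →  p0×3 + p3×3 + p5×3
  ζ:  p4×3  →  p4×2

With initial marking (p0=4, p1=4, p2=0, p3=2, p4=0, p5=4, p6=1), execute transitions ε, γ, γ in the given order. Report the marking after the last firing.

(p0=9, p1=0, p2=0, p3=5, p4=0, p5=7, p6=0)

step 1: fire ε:  (p0=4, p1=4, p2=0, p3=2, p4=0, p5=4, p6=1) → (p0=7, p1=4, p2=0, p3=5, p4=0, p5=7, p6=0)
step 2: fire γ:  (p0=7, p1=4, p2=0, p3=5, p4=0, p5=7, p6=0) → (p0=8, p1=2, p2=0, p3=5, p4=0, p5=7, p6=0)
step 3: fire γ:  (p0=8, p1=2, p2=0, p3=5, p4=0, p5=7, p6=0) → (p0=9, p1=0, p2=0, p3=5, p4=0, p5=7, p6=0)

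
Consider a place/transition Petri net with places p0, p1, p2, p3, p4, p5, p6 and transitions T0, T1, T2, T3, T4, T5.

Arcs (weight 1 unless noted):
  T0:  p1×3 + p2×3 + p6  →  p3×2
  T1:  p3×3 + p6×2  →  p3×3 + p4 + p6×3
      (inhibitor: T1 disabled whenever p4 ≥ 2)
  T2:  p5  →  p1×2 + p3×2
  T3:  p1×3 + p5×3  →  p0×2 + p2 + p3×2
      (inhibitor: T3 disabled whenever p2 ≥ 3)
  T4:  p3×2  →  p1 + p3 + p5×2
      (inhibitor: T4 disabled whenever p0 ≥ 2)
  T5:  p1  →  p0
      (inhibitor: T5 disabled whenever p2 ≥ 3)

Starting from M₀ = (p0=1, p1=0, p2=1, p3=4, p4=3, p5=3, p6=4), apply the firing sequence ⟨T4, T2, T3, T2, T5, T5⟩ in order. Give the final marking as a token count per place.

(p0=5, p1=0, p2=2, p3=9, p4=3, p5=0, p6=4)

step 1: fire T4:  (p0=1, p1=0, p2=1, p3=4, p4=3, p5=3, p6=4) → (p0=1, p1=1, p2=1, p3=3, p4=3, p5=5, p6=4)
step 2: fire T2:  (p0=1, p1=1, p2=1, p3=3, p4=3, p5=5, p6=4) → (p0=1, p1=3, p2=1, p3=5, p4=3, p5=4, p6=4)
step 3: fire T3:  (p0=1, p1=3, p2=1, p3=5, p4=3, p5=4, p6=4) → (p0=3, p1=0, p2=2, p3=7, p4=3, p5=1, p6=4)
step 4: fire T2:  (p0=3, p1=0, p2=2, p3=7, p4=3, p5=1, p6=4) → (p0=3, p1=2, p2=2, p3=9, p4=3, p5=0, p6=4)
step 5: fire T5:  (p0=3, p1=2, p2=2, p3=9, p4=3, p5=0, p6=4) → (p0=4, p1=1, p2=2, p3=9, p4=3, p5=0, p6=4)
step 6: fire T5:  (p0=4, p1=1, p2=2, p3=9, p4=3, p5=0, p6=4) → (p0=5, p1=0, p2=2, p3=9, p4=3, p5=0, p6=4)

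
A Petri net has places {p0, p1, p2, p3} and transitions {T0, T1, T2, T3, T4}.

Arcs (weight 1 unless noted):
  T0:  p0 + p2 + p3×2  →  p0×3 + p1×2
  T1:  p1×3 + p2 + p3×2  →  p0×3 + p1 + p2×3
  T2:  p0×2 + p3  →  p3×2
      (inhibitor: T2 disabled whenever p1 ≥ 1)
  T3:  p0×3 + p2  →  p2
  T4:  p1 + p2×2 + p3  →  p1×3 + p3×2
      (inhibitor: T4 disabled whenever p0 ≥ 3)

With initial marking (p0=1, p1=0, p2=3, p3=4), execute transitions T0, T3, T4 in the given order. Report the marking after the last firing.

(p0=0, p1=4, p2=0, p3=3)

step 1: fire T0:  (p0=1, p1=0, p2=3, p3=4) → (p0=3, p1=2, p2=2, p3=2)
step 2: fire T3:  (p0=3, p1=2, p2=2, p3=2) → (p0=0, p1=2, p2=2, p3=2)
step 3: fire T4:  (p0=0, p1=2, p2=2, p3=2) → (p0=0, p1=4, p2=0, p3=3)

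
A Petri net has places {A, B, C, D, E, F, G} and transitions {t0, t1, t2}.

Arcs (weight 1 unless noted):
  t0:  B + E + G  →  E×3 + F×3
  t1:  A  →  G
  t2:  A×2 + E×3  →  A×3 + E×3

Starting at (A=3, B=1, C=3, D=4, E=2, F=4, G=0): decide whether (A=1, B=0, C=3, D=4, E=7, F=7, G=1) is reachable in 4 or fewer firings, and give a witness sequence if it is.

NO — not reachable within 4 firings

depth 0: 1 marking
depth 1: 2 markings reached so far
depth 2: 4 markings reached so far
depth 3: 7 markings reached so far
depth 4: 10 markings reached so far
target is not among the 10 markings reachable within 4 steps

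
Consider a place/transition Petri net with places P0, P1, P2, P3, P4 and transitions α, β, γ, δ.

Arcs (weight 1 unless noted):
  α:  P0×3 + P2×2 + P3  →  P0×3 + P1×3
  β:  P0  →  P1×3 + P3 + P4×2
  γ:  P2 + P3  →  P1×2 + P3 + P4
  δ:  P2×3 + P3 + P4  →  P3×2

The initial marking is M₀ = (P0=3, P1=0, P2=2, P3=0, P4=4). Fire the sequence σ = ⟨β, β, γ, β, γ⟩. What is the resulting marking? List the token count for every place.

step 1: fire β:  (P0=3, P1=0, P2=2, P3=0, P4=4) → (P0=2, P1=3, P2=2, P3=1, P4=6)
step 2: fire β:  (P0=2, P1=3, P2=2, P3=1, P4=6) → (P0=1, P1=6, P2=2, P3=2, P4=8)
step 3: fire γ:  (P0=1, P1=6, P2=2, P3=2, P4=8) → (P0=1, P1=8, P2=1, P3=2, P4=9)
step 4: fire β:  (P0=1, P1=8, P2=1, P3=2, P4=9) → (P0=0, P1=11, P2=1, P3=3, P4=11)
step 5: fire γ:  (P0=0, P1=11, P2=1, P3=3, P4=11) → (P0=0, P1=13, P2=0, P3=3, P4=12)

(P0=0, P1=13, P2=0, P3=3, P4=12)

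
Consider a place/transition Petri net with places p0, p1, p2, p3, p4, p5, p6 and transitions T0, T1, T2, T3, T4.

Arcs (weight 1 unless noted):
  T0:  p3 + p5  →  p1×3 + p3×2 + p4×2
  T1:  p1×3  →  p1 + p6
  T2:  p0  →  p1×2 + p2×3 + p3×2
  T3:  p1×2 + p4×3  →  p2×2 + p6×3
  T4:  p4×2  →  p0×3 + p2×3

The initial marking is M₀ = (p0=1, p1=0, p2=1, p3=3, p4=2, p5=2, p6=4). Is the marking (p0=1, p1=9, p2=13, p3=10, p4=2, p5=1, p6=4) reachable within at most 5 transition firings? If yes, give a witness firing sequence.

YES — reachable via ⟨T0, T2, T4, T2, T2⟩ (5 firings)

step 1: fire T0:  (p0=1, p1=0, p2=1, p3=3, p4=2, p5=2, p6=4) → (p0=1, p1=3, p2=1, p3=4, p4=4, p5=1, p6=4)
step 2: fire T2:  (p0=1, p1=3, p2=1, p3=4, p4=4, p5=1, p6=4) → (p0=0, p1=5, p2=4, p3=6, p4=4, p5=1, p6=4)
step 3: fire T4:  (p0=0, p1=5, p2=4, p3=6, p4=4, p5=1, p6=4) → (p0=3, p1=5, p2=7, p3=6, p4=2, p5=1, p6=4)
step 4: fire T2:  (p0=3, p1=5, p2=7, p3=6, p4=2, p5=1, p6=4) → (p0=2, p1=7, p2=10, p3=8, p4=2, p5=1, p6=4)
step 5: fire T2:  (p0=2, p1=7, p2=10, p3=8, p4=2, p5=1, p6=4) → (p0=1, p1=9, p2=13, p3=10, p4=2, p5=1, p6=4)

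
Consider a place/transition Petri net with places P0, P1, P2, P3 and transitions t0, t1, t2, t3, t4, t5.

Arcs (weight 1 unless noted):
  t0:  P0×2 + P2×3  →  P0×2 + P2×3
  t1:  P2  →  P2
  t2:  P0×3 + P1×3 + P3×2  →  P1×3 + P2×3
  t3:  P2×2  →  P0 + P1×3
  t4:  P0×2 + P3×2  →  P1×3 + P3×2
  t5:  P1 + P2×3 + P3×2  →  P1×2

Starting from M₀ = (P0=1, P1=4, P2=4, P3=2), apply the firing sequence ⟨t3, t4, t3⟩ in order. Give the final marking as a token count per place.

(P0=1, P1=13, P2=0, P3=2)

step 1: fire t3:  (P0=1, P1=4, P2=4, P3=2) → (P0=2, P1=7, P2=2, P3=2)
step 2: fire t4:  (P0=2, P1=7, P2=2, P3=2) → (P0=0, P1=10, P2=2, P3=2)
step 3: fire t3:  (P0=0, P1=10, P2=2, P3=2) → (P0=1, P1=13, P2=0, P3=2)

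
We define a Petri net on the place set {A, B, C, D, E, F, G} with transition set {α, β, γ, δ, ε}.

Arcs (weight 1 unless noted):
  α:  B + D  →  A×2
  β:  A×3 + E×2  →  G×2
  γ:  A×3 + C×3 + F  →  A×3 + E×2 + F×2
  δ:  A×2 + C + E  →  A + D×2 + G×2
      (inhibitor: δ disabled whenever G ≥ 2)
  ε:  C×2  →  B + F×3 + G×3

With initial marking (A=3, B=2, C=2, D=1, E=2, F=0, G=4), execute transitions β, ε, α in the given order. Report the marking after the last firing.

(A=2, B=2, C=0, D=0, E=0, F=3, G=9)

step 1: fire β:  (A=3, B=2, C=2, D=1, E=2, F=0, G=4) → (A=0, B=2, C=2, D=1, E=0, F=0, G=6)
step 2: fire ε:  (A=0, B=2, C=2, D=1, E=0, F=0, G=6) → (A=0, B=3, C=0, D=1, E=0, F=3, G=9)
step 3: fire α:  (A=0, B=3, C=0, D=1, E=0, F=3, G=9) → (A=2, B=2, C=0, D=0, E=0, F=3, G=9)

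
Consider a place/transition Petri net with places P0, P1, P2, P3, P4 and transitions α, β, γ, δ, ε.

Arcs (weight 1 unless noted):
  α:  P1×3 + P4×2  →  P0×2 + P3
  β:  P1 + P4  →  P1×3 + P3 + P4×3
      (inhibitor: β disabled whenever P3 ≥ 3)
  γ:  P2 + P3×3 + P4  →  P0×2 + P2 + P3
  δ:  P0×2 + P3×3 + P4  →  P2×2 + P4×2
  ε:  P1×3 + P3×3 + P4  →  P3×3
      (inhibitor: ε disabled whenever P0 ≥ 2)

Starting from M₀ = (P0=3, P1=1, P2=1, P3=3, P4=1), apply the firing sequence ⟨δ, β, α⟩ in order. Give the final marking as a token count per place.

(P0=3, P1=0, P2=3, P3=2, P4=2)

step 1: fire δ:  (P0=3, P1=1, P2=1, P3=3, P4=1) → (P0=1, P1=1, P2=3, P3=0, P4=2)
step 2: fire β:  (P0=1, P1=1, P2=3, P3=0, P4=2) → (P0=1, P1=3, P2=3, P3=1, P4=4)
step 3: fire α:  (P0=1, P1=3, P2=3, P3=1, P4=4) → (P0=3, P1=0, P2=3, P3=2, P4=2)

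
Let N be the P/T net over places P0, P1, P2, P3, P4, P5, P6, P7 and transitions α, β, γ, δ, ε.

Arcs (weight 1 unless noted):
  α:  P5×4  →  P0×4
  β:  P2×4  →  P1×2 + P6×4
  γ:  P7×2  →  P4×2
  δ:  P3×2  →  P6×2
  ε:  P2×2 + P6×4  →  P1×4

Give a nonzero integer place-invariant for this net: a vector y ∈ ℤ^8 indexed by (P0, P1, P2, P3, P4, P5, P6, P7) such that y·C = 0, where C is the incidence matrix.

Incidence matrix C (rows=places, cols=transitions):
        α    β    γ    δ    ε
   P0   4    0    0    0    0
   P1   0    2    0    0    4
   P2   0   -4    0    0   -2
   P3   0    0    0   -2    0
   P4   0    0    2    0    0
   P5  -4    0    0    0    0
   P6   0    4    0    2   -4
   P7   0    0   -2    0    0

Candidate y = [1, 0, 0, 0, 0, 1, 0, 0]; check y·C column-wise:
  col α: 1·4 + 1·-4 = 0
  col β: 1·0 + 0·2 + 0·-4 + 1·0 + 0·4 = 0
  col γ: 1·0 + 0·2 + 1·0 + 0·-2 = 0
  col δ: 1·0 + 0·-2 + 1·0 + 0·2 = 0
  col ε: 1·0 + 0·4 + 0·-2 + 1·0 + 0·-4 = 0

y = (P0:1, P1:0, P2:0, P3:0, P4:0, P5:1, P6:0, P7:0)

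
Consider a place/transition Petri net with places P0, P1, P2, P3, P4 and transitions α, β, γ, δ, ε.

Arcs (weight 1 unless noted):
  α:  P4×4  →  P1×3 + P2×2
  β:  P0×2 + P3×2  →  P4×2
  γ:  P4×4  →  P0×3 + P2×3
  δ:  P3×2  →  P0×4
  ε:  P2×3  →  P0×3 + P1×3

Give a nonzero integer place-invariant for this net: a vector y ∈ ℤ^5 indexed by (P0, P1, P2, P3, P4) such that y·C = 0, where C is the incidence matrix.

Incidence matrix C (rows=places, cols=transitions):
        α    β    γ    δ    ε
   P0   0   -2    3    4    3
   P1   3    0    0    0    3
   P2   2    0    3    0   -3
   P3   0   -2    0   -2    0
   P4  -4    2   -4    0    0

Candidate y = [1, 2, 3, 2, 3]; check y·C column-wise:
  col α: 1·0 + 2·3 + 3·2 + 2·0 + 3·-4 = 0
  col β: 1·-2 + 2·0 + 3·0 + 2·-2 + 3·2 = 0
  col γ: 1·3 + 2·0 + 3·3 + 2·0 + 3·-4 = 0
  col δ: 1·4 + 2·0 + 3·0 + 2·-2 + 3·0 = 0
  col ε: 1·3 + 2·3 + 3·-3 + 2·0 + 3·0 = 0

y = (P0:1, P1:2, P2:3, P3:2, P4:3)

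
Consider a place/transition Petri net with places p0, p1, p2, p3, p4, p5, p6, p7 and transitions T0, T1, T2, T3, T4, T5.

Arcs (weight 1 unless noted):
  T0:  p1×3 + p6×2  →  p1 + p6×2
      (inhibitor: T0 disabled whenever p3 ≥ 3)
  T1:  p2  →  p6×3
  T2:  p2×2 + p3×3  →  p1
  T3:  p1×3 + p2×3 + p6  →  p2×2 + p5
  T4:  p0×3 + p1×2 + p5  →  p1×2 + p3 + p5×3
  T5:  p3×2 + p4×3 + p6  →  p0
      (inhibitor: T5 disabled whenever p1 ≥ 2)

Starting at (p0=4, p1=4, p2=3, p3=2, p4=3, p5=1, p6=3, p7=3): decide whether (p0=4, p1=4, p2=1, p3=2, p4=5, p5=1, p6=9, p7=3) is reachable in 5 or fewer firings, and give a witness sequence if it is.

NO — not reachable within 5 firings

depth 0: 1 marking
depth 1: 5 markings reached so far
depth 2: 13 markings reached so far
depth 3: 24 markings reached so far
depth 4: 32 markings reached so far
depth 5: 35 markings reached so far
target is not among the 35 markings reachable within 5 steps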